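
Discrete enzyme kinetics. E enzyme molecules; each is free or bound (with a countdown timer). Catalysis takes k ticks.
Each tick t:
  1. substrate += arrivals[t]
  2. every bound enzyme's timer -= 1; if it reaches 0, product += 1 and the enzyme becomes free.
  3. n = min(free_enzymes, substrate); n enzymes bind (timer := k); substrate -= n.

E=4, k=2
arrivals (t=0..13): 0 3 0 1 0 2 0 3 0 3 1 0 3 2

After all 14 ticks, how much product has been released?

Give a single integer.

t=0: arr=0 -> substrate=0 bound=0 product=0
t=1: arr=3 -> substrate=0 bound=3 product=0
t=2: arr=0 -> substrate=0 bound=3 product=0
t=3: arr=1 -> substrate=0 bound=1 product=3
t=4: arr=0 -> substrate=0 bound=1 product=3
t=5: arr=2 -> substrate=0 bound=2 product=4
t=6: arr=0 -> substrate=0 bound=2 product=4
t=7: arr=3 -> substrate=0 bound=3 product=6
t=8: arr=0 -> substrate=0 bound=3 product=6
t=9: arr=3 -> substrate=0 bound=3 product=9
t=10: arr=1 -> substrate=0 bound=4 product=9
t=11: arr=0 -> substrate=0 bound=1 product=12
t=12: arr=3 -> substrate=0 bound=3 product=13
t=13: arr=2 -> substrate=1 bound=4 product=13

Answer: 13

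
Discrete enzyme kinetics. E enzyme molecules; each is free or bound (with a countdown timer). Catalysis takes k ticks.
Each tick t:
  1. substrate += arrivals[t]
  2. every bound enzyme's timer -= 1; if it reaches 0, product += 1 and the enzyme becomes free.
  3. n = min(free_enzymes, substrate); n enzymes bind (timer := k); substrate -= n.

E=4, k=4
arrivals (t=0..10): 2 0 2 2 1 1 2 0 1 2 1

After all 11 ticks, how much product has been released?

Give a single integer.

t=0: arr=2 -> substrate=0 bound=2 product=0
t=1: arr=0 -> substrate=0 bound=2 product=0
t=2: arr=2 -> substrate=0 bound=4 product=0
t=3: arr=2 -> substrate=2 bound=4 product=0
t=4: arr=1 -> substrate=1 bound=4 product=2
t=5: arr=1 -> substrate=2 bound=4 product=2
t=6: arr=2 -> substrate=2 bound=4 product=4
t=7: arr=0 -> substrate=2 bound=4 product=4
t=8: arr=1 -> substrate=1 bound=4 product=6
t=9: arr=2 -> substrate=3 bound=4 product=6
t=10: arr=1 -> substrate=2 bound=4 product=8

Answer: 8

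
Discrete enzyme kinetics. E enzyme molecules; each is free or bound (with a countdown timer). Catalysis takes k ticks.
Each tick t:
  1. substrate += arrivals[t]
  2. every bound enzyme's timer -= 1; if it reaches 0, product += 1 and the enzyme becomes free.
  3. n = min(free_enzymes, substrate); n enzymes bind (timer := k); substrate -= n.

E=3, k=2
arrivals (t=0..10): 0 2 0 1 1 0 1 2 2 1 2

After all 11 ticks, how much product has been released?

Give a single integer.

t=0: arr=0 -> substrate=0 bound=0 product=0
t=1: arr=2 -> substrate=0 bound=2 product=0
t=2: arr=0 -> substrate=0 bound=2 product=0
t=3: arr=1 -> substrate=0 bound=1 product=2
t=4: arr=1 -> substrate=0 bound=2 product=2
t=5: arr=0 -> substrate=0 bound=1 product=3
t=6: arr=1 -> substrate=0 bound=1 product=4
t=7: arr=2 -> substrate=0 bound=3 product=4
t=8: arr=2 -> substrate=1 bound=3 product=5
t=9: arr=1 -> substrate=0 bound=3 product=7
t=10: arr=2 -> substrate=1 bound=3 product=8

Answer: 8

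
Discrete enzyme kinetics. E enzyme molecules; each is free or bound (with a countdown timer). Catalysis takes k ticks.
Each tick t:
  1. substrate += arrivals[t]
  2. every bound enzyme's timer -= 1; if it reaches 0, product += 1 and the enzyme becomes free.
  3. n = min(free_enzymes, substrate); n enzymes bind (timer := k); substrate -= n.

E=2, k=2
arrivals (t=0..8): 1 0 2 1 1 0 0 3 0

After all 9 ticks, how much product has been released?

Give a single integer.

Answer: 5

Derivation:
t=0: arr=1 -> substrate=0 bound=1 product=0
t=1: arr=0 -> substrate=0 bound=1 product=0
t=2: arr=2 -> substrate=0 bound=2 product=1
t=3: arr=1 -> substrate=1 bound=2 product=1
t=4: arr=1 -> substrate=0 bound=2 product=3
t=5: arr=0 -> substrate=0 bound=2 product=3
t=6: arr=0 -> substrate=0 bound=0 product=5
t=7: arr=3 -> substrate=1 bound=2 product=5
t=8: arr=0 -> substrate=1 bound=2 product=5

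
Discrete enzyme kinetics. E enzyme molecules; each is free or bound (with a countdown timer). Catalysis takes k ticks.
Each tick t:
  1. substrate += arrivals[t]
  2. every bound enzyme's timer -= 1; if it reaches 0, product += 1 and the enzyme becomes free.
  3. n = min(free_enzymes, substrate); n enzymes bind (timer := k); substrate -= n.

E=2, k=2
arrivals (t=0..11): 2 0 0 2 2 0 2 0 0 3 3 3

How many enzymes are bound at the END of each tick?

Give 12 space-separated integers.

Answer: 2 2 0 2 2 2 2 2 2 2 2 2

Derivation:
t=0: arr=2 -> substrate=0 bound=2 product=0
t=1: arr=0 -> substrate=0 bound=2 product=0
t=2: arr=0 -> substrate=0 bound=0 product=2
t=3: arr=2 -> substrate=0 bound=2 product=2
t=4: arr=2 -> substrate=2 bound=2 product=2
t=5: arr=0 -> substrate=0 bound=2 product=4
t=6: arr=2 -> substrate=2 bound=2 product=4
t=7: arr=0 -> substrate=0 bound=2 product=6
t=8: arr=0 -> substrate=0 bound=2 product=6
t=9: arr=3 -> substrate=1 bound=2 product=8
t=10: arr=3 -> substrate=4 bound=2 product=8
t=11: arr=3 -> substrate=5 bound=2 product=10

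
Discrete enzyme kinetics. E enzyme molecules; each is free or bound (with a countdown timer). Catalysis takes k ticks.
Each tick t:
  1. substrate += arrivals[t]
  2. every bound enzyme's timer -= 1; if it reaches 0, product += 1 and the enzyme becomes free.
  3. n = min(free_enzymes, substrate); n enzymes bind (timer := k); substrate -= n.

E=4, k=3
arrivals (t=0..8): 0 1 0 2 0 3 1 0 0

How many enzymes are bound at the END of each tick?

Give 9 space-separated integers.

Answer: 0 1 1 3 2 4 4 4 2

Derivation:
t=0: arr=0 -> substrate=0 bound=0 product=0
t=1: arr=1 -> substrate=0 bound=1 product=0
t=2: arr=0 -> substrate=0 bound=1 product=0
t=3: arr=2 -> substrate=0 bound=3 product=0
t=4: arr=0 -> substrate=0 bound=2 product=1
t=5: arr=3 -> substrate=1 bound=4 product=1
t=6: arr=1 -> substrate=0 bound=4 product=3
t=7: arr=0 -> substrate=0 bound=4 product=3
t=8: arr=0 -> substrate=0 bound=2 product=5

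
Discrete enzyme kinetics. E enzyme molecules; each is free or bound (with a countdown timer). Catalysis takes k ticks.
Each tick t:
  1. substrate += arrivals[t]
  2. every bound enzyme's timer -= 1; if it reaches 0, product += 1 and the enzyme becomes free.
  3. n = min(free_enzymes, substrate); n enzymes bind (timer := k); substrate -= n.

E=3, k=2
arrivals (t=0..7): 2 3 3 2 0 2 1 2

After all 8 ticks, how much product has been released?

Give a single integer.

Answer: 9

Derivation:
t=0: arr=2 -> substrate=0 bound=2 product=0
t=1: arr=3 -> substrate=2 bound=3 product=0
t=2: arr=3 -> substrate=3 bound=3 product=2
t=3: arr=2 -> substrate=4 bound=3 product=3
t=4: arr=0 -> substrate=2 bound=3 product=5
t=5: arr=2 -> substrate=3 bound=3 product=6
t=6: arr=1 -> substrate=2 bound=3 product=8
t=7: arr=2 -> substrate=3 bound=3 product=9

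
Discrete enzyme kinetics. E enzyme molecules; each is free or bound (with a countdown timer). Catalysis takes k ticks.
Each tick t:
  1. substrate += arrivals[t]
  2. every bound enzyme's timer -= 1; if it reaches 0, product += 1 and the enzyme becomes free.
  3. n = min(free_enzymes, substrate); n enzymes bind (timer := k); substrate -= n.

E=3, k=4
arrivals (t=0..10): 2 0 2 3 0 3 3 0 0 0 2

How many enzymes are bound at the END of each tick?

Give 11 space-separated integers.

Answer: 2 2 3 3 3 3 3 3 3 3 3

Derivation:
t=0: arr=2 -> substrate=0 bound=2 product=0
t=1: arr=0 -> substrate=0 bound=2 product=0
t=2: arr=2 -> substrate=1 bound=3 product=0
t=3: arr=3 -> substrate=4 bound=3 product=0
t=4: arr=0 -> substrate=2 bound=3 product=2
t=5: arr=3 -> substrate=5 bound=3 product=2
t=6: arr=3 -> substrate=7 bound=3 product=3
t=7: arr=0 -> substrate=7 bound=3 product=3
t=8: arr=0 -> substrate=5 bound=3 product=5
t=9: arr=0 -> substrate=5 bound=3 product=5
t=10: arr=2 -> substrate=6 bound=3 product=6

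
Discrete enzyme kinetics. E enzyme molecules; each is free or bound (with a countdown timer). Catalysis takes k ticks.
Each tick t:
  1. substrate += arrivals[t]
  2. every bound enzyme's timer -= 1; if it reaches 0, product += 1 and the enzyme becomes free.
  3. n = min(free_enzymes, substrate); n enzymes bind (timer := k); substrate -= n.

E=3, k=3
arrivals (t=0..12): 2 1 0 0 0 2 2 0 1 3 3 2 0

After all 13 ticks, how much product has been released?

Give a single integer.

t=0: arr=2 -> substrate=0 bound=2 product=0
t=1: arr=1 -> substrate=0 bound=3 product=0
t=2: arr=0 -> substrate=0 bound=3 product=0
t=3: arr=0 -> substrate=0 bound=1 product=2
t=4: arr=0 -> substrate=0 bound=0 product=3
t=5: arr=2 -> substrate=0 bound=2 product=3
t=6: arr=2 -> substrate=1 bound=3 product=3
t=7: arr=0 -> substrate=1 bound=3 product=3
t=8: arr=1 -> substrate=0 bound=3 product=5
t=9: arr=3 -> substrate=2 bound=3 product=6
t=10: arr=3 -> substrate=5 bound=3 product=6
t=11: arr=2 -> substrate=5 bound=3 product=8
t=12: arr=0 -> substrate=4 bound=3 product=9

Answer: 9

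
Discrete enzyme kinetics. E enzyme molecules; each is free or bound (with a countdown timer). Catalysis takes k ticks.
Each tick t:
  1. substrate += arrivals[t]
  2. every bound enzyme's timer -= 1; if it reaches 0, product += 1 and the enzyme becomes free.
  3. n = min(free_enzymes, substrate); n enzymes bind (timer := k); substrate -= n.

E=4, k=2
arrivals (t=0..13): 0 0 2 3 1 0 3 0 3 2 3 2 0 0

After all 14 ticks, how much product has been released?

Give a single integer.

t=0: arr=0 -> substrate=0 bound=0 product=0
t=1: arr=0 -> substrate=0 bound=0 product=0
t=2: arr=2 -> substrate=0 bound=2 product=0
t=3: arr=3 -> substrate=1 bound=4 product=0
t=4: arr=1 -> substrate=0 bound=4 product=2
t=5: arr=0 -> substrate=0 bound=2 product=4
t=6: arr=3 -> substrate=0 bound=3 product=6
t=7: arr=0 -> substrate=0 bound=3 product=6
t=8: arr=3 -> substrate=0 bound=3 product=9
t=9: arr=2 -> substrate=1 bound=4 product=9
t=10: arr=3 -> substrate=1 bound=4 product=12
t=11: arr=2 -> substrate=2 bound=4 product=13
t=12: arr=0 -> substrate=0 bound=3 product=16
t=13: arr=0 -> substrate=0 bound=2 product=17

Answer: 17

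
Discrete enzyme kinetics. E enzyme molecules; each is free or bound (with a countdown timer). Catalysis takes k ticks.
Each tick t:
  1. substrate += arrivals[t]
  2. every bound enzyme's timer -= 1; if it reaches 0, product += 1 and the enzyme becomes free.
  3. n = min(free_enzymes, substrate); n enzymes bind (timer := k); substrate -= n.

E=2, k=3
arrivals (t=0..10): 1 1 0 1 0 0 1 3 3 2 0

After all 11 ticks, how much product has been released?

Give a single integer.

Answer: 5

Derivation:
t=0: arr=1 -> substrate=0 bound=1 product=0
t=1: arr=1 -> substrate=0 bound=2 product=0
t=2: arr=0 -> substrate=0 bound=2 product=0
t=3: arr=1 -> substrate=0 bound=2 product=1
t=4: arr=0 -> substrate=0 bound=1 product=2
t=5: arr=0 -> substrate=0 bound=1 product=2
t=6: arr=1 -> substrate=0 bound=1 product=3
t=7: arr=3 -> substrate=2 bound=2 product=3
t=8: arr=3 -> substrate=5 bound=2 product=3
t=9: arr=2 -> substrate=6 bound=2 product=4
t=10: arr=0 -> substrate=5 bound=2 product=5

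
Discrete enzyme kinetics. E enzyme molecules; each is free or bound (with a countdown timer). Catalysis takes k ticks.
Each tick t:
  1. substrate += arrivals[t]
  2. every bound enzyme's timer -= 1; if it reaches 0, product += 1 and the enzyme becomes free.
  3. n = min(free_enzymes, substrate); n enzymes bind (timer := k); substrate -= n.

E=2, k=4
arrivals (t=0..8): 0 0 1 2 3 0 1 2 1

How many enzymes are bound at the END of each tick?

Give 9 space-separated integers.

t=0: arr=0 -> substrate=0 bound=0 product=0
t=1: arr=0 -> substrate=0 bound=0 product=0
t=2: arr=1 -> substrate=0 bound=1 product=0
t=3: arr=2 -> substrate=1 bound=2 product=0
t=4: arr=3 -> substrate=4 bound=2 product=0
t=5: arr=0 -> substrate=4 bound=2 product=0
t=6: arr=1 -> substrate=4 bound=2 product=1
t=7: arr=2 -> substrate=5 bound=2 product=2
t=8: arr=1 -> substrate=6 bound=2 product=2

Answer: 0 0 1 2 2 2 2 2 2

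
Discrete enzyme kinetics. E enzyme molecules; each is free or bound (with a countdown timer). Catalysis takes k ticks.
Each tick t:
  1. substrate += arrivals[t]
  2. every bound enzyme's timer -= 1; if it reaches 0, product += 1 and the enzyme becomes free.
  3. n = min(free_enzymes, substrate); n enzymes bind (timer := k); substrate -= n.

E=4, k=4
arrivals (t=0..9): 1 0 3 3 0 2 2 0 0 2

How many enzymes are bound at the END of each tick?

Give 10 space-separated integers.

t=0: arr=1 -> substrate=0 bound=1 product=0
t=1: arr=0 -> substrate=0 bound=1 product=0
t=2: arr=3 -> substrate=0 bound=4 product=0
t=3: arr=3 -> substrate=3 bound=4 product=0
t=4: arr=0 -> substrate=2 bound=4 product=1
t=5: arr=2 -> substrate=4 bound=4 product=1
t=6: arr=2 -> substrate=3 bound=4 product=4
t=7: arr=0 -> substrate=3 bound=4 product=4
t=8: arr=0 -> substrate=2 bound=4 product=5
t=9: arr=2 -> substrate=4 bound=4 product=5

Answer: 1 1 4 4 4 4 4 4 4 4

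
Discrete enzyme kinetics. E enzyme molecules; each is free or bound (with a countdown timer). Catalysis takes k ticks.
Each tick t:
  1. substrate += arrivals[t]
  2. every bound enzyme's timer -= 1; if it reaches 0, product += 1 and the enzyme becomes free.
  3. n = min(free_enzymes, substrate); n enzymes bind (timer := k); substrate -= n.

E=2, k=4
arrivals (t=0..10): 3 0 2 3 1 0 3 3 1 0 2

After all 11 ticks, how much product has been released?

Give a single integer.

Answer: 4

Derivation:
t=0: arr=3 -> substrate=1 bound=2 product=0
t=1: arr=0 -> substrate=1 bound=2 product=0
t=2: arr=2 -> substrate=3 bound=2 product=0
t=3: arr=3 -> substrate=6 bound=2 product=0
t=4: arr=1 -> substrate=5 bound=2 product=2
t=5: arr=0 -> substrate=5 bound=2 product=2
t=6: arr=3 -> substrate=8 bound=2 product=2
t=7: arr=3 -> substrate=11 bound=2 product=2
t=8: arr=1 -> substrate=10 bound=2 product=4
t=9: arr=0 -> substrate=10 bound=2 product=4
t=10: arr=2 -> substrate=12 bound=2 product=4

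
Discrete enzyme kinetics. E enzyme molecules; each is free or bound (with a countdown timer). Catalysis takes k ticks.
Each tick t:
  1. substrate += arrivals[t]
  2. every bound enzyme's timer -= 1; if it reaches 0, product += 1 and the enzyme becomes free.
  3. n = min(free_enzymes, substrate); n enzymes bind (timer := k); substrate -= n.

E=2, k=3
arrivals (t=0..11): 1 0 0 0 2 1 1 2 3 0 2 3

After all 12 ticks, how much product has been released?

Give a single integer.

Answer: 5

Derivation:
t=0: arr=1 -> substrate=0 bound=1 product=0
t=1: arr=0 -> substrate=0 bound=1 product=0
t=2: arr=0 -> substrate=0 bound=1 product=0
t=3: arr=0 -> substrate=0 bound=0 product=1
t=4: arr=2 -> substrate=0 bound=2 product=1
t=5: arr=1 -> substrate=1 bound=2 product=1
t=6: arr=1 -> substrate=2 bound=2 product=1
t=7: arr=2 -> substrate=2 bound=2 product=3
t=8: arr=3 -> substrate=5 bound=2 product=3
t=9: arr=0 -> substrate=5 bound=2 product=3
t=10: arr=2 -> substrate=5 bound=2 product=5
t=11: arr=3 -> substrate=8 bound=2 product=5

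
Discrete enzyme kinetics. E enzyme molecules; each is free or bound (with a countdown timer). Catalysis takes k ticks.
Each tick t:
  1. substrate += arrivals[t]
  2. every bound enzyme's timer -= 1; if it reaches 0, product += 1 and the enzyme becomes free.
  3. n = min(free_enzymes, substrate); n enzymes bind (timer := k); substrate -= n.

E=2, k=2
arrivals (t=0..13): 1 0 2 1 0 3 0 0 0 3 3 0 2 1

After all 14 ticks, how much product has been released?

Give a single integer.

t=0: arr=1 -> substrate=0 bound=1 product=0
t=1: arr=0 -> substrate=0 bound=1 product=0
t=2: arr=2 -> substrate=0 bound=2 product=1
t=3: arr=1 -> substrate=1 bound=2 product=1
t=4: arr=0 -> substrate=0 bound=1 product=3
t=5: arr=3 -> substrate=2 bound=2 product=3
t=6: arr=0 -> substrate=1 bound=2 product=4
t=7: arr=0 -> substrate=0 bound=2 product=5
t=8: arr=0 -> substrate=0 bound=1 product=6
t=9: arr=3 -> substrate=1 bound=2 product=7
t=10: arr=3 -> substrate=4 bound=2 product=7
t=11: arr=0 -> substrate=2 bound=2 product=9
t=12: arr=2 -> substrate=4 bound=2 product=9
t=13: arr=1 -> substrate=3 bound=2 product=11

Answer: 11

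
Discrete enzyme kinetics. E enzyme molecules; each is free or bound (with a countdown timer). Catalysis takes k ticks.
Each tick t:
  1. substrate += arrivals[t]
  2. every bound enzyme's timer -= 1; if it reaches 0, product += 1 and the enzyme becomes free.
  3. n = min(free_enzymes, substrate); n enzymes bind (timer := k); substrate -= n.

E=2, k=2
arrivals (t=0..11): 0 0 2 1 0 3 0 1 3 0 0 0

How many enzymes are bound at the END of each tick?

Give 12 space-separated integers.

Answer: 0 0 2 2 1 2 2 2 2 2 2 2

Derivation:
t=0: arr=0 -> substrate=0 bound=0 product=0
t=1: arr=0 -> substrate=0 bound=0 product=0
t=2: arr=2 -> substrate=0 bound=2 product=0
t=3: arr=1 -> substrate=1 bound=2 product=0
t=4: arr=0 -> substrate=0 bound=1 product=2
t=5: arr=3 -> substrate=2 bound=2 product=2
t=6: arr=0 -> substrate=1 bound=2 product=3
t=7: arr=1 -> substrate=1 bound=2 product=4
t=8: arr=3 -> substrate=3 bound=2 product=5
t=9: arr=0 -> substrate=2 bound=2 product=6
t=10: arr=0 -> substrate=1 bound=2 product=7
t=11: arr=0 -> substrate=0 bound=2 product=8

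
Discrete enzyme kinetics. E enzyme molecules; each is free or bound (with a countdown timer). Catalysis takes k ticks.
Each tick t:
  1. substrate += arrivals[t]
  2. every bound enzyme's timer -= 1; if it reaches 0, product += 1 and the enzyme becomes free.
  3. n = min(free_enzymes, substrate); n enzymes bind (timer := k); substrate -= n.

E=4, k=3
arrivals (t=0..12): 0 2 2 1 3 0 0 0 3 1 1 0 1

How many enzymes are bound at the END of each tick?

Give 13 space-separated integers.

t=0: arr=0 -> substrate=0 bound=0 product=0
t=1: arr=2 -> substrate=0 bound=2 product=0
t=2: arr=2 -> substrate=0 bound=4 product=0
t=3: arr=1 -> substrate=1 bound=4 product=0
t=4: arr=3 -> substrate=2 bound=4 product=2
t=5: arr=0 -> substrate=0 bound=4 product=4
t=6: arr=0 -> substrate=0 bound=4 product=4
t=7: arr=0 -> substrate=0 bound=2 product=6
t=8: arr=3 -> substrate=0 bound=3 product=8
t=9: arr=1 -> substrate=0 bound=4 product=8
t=10: arr=1 -> substrate=1 bound=4 product=8
t=11: arr=0 -> substrate=0 bound=2 product=11
t=12: arr=1 -> substrate=0 bound=2 product=12

Answer: 0 2 4 4 4 4 4 2 3 4 4 2 2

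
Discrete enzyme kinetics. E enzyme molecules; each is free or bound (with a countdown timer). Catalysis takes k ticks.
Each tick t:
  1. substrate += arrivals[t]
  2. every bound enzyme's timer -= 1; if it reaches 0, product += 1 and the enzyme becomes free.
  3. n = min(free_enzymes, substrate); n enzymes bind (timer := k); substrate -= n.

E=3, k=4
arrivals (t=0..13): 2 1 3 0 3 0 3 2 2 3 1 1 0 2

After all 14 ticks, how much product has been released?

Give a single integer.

Answer: 9

Derivation:
t=0: arr=2 -> substrate=0 bound=2 product=0
t=1: arr=1 -> substrate=0 bound=3 product=0
t=2: arr=3 -> substrate=3 bound=3 product=0
t=3: arr=0 -> substrate=3 bound=3 product=0
t=4: arr=3 -> substrate=4 bound=3 product=2
t=5: arr=0 -> substrate=3 bound=3 product=3
t=6: arr=3 -> substrate=6 bound=3 product=3
t=7: arr=2 -> substrate=8 bound=3 product=3
t=8: arr=2 -> substrate=8 bound=3 product=5
t=9: arr=3 -> substrate=10 bound=3 product=6
t=10: arr=1 -> substrate=11 bound=3 product=6
t=11: arr=1 -> substrate=12 bound=3 product=6
t=12: arr=0 -> substrate=10 bound=3 product=8
t=13: arr=2 -> substrate=11 bound=3 product=9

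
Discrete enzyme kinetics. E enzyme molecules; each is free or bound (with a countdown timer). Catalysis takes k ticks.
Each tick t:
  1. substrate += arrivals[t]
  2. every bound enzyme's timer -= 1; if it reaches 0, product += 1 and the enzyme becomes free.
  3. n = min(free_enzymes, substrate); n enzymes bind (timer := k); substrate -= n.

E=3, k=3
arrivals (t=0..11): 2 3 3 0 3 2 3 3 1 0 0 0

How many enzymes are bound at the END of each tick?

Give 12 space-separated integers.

t=0: arr=2 -> substrate=0 bound=2 product=0
t=1: arr=3 -> substrate=2 bound=3 product=0
t=2: arr=3 -> substrate=5 bound=3 product=0
t=3: arr=0 -> substrate=3 bound=3 product=2
t=4: arr=3 -> substrate=5 bound=3 product=3
t=5: arr=2 -> substrate=7 bound=3 product=3
t=6: arr=3 -> substrate=8 bound=3 product=5
t=7: arr=3 -> substrate=10 bound=3 product=6
t=8: arr=1 -> substrate=11 bound=3 product=6
t=9: arr=0 -> substrate=9 bound=3 product=8
t=10: arr=0 -> substrate=8 bound=3 product=9
t=11: arr=0 -> substrate=8 bound=3 product=9

Answer: 2 3 3 3 3 3 3 3 3 3 3 3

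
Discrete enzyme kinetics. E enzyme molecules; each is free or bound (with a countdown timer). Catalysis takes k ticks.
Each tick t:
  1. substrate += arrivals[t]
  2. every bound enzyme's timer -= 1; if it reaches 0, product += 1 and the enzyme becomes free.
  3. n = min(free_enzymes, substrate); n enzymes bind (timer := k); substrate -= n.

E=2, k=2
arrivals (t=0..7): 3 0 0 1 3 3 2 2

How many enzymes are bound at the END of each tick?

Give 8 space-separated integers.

t=0: arr=3 -> substrate=1 bound=2 product=0
t=1: arr=0 -> substrate=1 bound=2 product=0
t=2: arr=0 -> substrate=0 bound=1 product=2
t=3: arr=1 -> substrate=0 bound=2 product=2
t=4: arr=3 -> substrate=2 bound=2 product=3
t=5: arr=3 -> substrate=4 bound=2 product=4
t=6: arr=2 -> substrate=5 bound=2 product=5
t=7: arr=2 -> substrate=6 bound=2 product=6

Answer: 2 2 1 2 2 2 2 2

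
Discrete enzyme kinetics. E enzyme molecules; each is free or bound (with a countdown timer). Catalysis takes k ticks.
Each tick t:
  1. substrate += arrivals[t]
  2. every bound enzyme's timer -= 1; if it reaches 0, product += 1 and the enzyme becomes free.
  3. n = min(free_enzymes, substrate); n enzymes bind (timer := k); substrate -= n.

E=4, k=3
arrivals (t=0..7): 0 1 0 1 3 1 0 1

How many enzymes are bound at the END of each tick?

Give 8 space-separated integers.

Answer: 0 1 1 2 4 4 4 2

Derivation:
t=0: arr=0 -> substrate=0 bound=0 product=0
t=1: arr=1 -> substrate=0 bound=1 product=0
t=2: arr=0 -> substrate=0 bound=1 product=0
t=3: arr=1 -> substrate=0 bound=2 product=0
t=4: arr=3 -> substrate=0 bound=4 product=1
t=5: arr=1 -> substrate=1 bound=4 product=1
t=6: arr=0 -> substrate=0 bound=4 product=2
t=7: arr=1 -> substrate=0 bound=2 product=5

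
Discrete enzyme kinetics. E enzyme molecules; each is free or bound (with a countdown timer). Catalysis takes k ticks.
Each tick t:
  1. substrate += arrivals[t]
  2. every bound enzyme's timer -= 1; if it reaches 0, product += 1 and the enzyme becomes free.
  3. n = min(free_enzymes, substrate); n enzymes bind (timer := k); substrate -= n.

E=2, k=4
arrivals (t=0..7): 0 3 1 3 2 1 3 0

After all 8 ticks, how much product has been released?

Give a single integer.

t=0: arr=0 -> substrate=0 bound=0 product=0
t=1: arr=3 -> substrate=1 bound=2 product=0
t=2: arr=1 -> substrate=2 bound=2 product=0
t=3: arr=3 -> substrate=5 bound=2 product=0
t=4: arr=2 -> substrate=7 bound=2 product=0
t=5: arr=1 -> substrate=6 bound=2 product=2
t=6: arr=3 -> substrate=9 bound=2 product=2
t=7: arr=0 -> substrate=9 bound=2 product=2

Answer: 2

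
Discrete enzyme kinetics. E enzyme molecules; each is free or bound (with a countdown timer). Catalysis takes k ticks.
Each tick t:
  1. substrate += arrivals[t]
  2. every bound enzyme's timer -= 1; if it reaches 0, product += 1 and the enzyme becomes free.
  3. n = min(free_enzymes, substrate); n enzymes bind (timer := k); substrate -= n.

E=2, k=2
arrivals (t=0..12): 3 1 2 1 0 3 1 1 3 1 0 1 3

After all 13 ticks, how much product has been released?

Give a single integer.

Answer: 12

Derivation:
t=0: arr=3 -> substrate=1 bound=2 product=0
t=1: arr=1 -> substrate=2 bound=2 product=0
t=2: arr=2 -> substrate=2 bound=2 product=2
t=3: arr=1 -> substrate=3 bound=2 product=2
t=4: arr=0 -> substrate=1 bound=2 product=4
t=5: arr=3 -> substrate=4 bound=2 product=4
t=6: arr=1 -> substrate=3 bound=2 product=6
t=7: arr=1 -> substrate=4 bound=2 product=6
t=8: arr=3 -> substrate=5 bound=2 product=8
t=9: arr=1 -> substrate=6 bound=2 product=8
t=10: arr=0 -> substrate=4 bound=2 product=10
t=11: arr=1 -> substrate=5 bound=2 product=10
t=12: arr=3 -> substrate=6 bound=2 product=12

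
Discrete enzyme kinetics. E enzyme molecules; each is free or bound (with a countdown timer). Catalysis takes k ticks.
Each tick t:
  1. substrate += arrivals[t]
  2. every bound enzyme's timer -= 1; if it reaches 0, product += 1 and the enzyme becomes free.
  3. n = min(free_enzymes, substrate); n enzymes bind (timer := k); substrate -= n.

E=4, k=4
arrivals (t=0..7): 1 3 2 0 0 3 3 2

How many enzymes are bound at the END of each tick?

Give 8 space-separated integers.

Answer: 1 4 4 4 4 4 4 4

Derivation:
t=0: arr=1 -> substrate=0 bound=1 product=0
t=1: arr=3 -> substrate=0 bound=4 product=0
t=2: arr=2 -> substrate=2 bound=4 product=0
t=3: arr=0 -> substrate=2 bound=4 product=0
t=4: arr=0 -> substrate=1 bound=4 product=1
t=5: arr=3 -> substrate=1 bound=4 product=4
t=6: arr=3 -> substrate=4 bound=4 product=4
t=7: arr=2 -> substrate=6 bound=4 product=4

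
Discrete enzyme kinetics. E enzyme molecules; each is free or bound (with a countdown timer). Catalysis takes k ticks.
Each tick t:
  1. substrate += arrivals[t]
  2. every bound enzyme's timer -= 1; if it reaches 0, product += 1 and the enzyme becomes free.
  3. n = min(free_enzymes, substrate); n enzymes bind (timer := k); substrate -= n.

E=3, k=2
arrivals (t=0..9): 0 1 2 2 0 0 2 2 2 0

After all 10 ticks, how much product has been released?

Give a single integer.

t=0: arr=0 -> substrate=0 bound=0 product=0
t=1: arr=1 -> substrate=0 bound=1 product=0
t=2: arr=2 -> substrate=0 bound=3 product=0
t=3: arr=2 -> substrate=1 bound=3 product=1
t=4: arr=0 -> substrate=0 bound=2 product=3
t=5: arr=0 -> substrate=0 bound=1 product=4
t=6: arr=2 -> substrate=0 bound=2 product=5
t=7: arr=2 -> substrate=1 bound=3 product=5
t=8: arr=2 -> substrate=1 bound=3 product=7
t=9: arr=0 -> substrate=0 bound=3 product=8

Answer: 8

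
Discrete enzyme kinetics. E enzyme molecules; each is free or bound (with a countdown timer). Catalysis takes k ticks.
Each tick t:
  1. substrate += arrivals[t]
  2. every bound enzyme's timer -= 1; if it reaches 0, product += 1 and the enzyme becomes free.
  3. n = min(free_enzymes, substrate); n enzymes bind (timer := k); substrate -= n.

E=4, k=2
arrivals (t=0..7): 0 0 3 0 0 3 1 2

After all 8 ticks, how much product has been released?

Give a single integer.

Answer: 6

Derivation:
t=0: arr=0 -> substrate=0 bound=0 product=0
t=1: arr=0 -> substrate=0 bound=0 product=0
t=2: arr=3 -> substrate=0 bound=3 product=0
t=3: arr=0 -> substrate=0 bound=3 product=0
t=4: arr=0 -> substrate=0 bound=0 product=3
t=5: arr=3 -> substrate=0 bound=3 product=3
t=6: arr=1 -> substrate=0 bound=4 product=3
t=7: arr=2 -> substrate=0 bound=3 product=6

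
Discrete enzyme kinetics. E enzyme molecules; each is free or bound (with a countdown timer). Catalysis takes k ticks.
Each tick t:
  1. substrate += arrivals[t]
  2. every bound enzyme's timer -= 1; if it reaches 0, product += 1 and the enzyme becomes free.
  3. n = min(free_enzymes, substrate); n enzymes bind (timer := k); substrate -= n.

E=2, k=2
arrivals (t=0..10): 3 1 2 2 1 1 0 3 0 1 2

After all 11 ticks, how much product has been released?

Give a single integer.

Answer: 10

Derivation:
t=0: arr=3 -> substrate=1 bound=2 product=0
t=1: arr=1 -> substrate=2 bound=2 product=0
t=2: arr=2 -> substrate=2 bound=2 product=2
t=3: arr=2 -> substrate=4 bound=2 product=2
t=4: arr=1 -> substrate=3 bound=2 product=4
t=5: arr=1 -> substrate=4 bound=2 product=4
t=6: arr=0 -> substrate=2 bound=2 product=6
t=7: arr=3 -> substrate=5 bound=2 product=6
t=8: arr=0 -> substrate=3 bound=2 product=8
t=9: arr=1 -> substrate=4 bound=2 product=8
t=10: arr=2 -> substrate=4 bound=2 product=10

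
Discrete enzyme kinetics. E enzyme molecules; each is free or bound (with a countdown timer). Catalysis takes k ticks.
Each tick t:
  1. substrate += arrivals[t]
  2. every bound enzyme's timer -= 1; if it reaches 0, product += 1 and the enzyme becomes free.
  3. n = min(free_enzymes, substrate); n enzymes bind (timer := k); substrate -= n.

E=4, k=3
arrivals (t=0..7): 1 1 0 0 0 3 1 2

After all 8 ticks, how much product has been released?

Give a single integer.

t=0: arr=1 -> substrate=0 bound=1 product=0
t=1: arr=1 -> substrate=0 bound=2 product=0
t=2: arr=0 -> substrate=0 bound=2 product=0
t=3: arr=0 -> substrate=0 bound=1 product=1
t=4: arr=0 -> substrate=0 bound=0 product=2
t=5: arr=3 -> substrate=0 bound=3 product=2
t=6: arr=1 -> substrate=0 bound=4 product=2
t=7: arr=2 -> substrate=2 bound=4 product=2

Answer: 2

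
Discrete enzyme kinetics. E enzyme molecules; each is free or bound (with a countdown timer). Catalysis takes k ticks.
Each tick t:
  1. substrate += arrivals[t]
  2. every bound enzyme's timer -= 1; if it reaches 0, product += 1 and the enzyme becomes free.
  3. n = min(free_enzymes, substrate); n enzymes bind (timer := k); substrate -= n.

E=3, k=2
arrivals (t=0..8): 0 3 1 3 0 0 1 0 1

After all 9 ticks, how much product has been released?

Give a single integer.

t=0: arr=0 -> substrate=0 bound=0 product=0
t=1: arr=3 -> substrate=0 bound=3 product=0
t=2: arr=1 -> substrate=1 bound=3 product=0
t=3: arr=3 -> substrate=1 bound=3 product=3
t=4: arr=0 -> substrate=1 bound=3 product=3
t=5: arr=0 -> substrate=0 bound=1 product=6
t=6: arr=1 -> substrate=0 bound=2 product=6
t=7: arr=0 -> substrate=0 bound=1 product=7
t=8: arr=1 -> substrate=0 bound=1 product=8

Answer: 8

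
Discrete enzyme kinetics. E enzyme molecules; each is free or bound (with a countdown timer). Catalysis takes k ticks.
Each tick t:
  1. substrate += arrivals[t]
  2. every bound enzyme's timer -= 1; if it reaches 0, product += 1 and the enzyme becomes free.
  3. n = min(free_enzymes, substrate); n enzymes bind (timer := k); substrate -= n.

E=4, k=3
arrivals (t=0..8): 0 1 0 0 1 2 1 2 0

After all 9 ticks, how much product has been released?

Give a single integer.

t=0: arr=0 -> substrate=0 bound=0 product=0
t=1: arr=1 -> substrate=0 bound=1 product=0
t=2: arr=0 -> substrate=0 bound=1 product=0
t=3: arr=0 -> substrate=0 bound=1 product=0
t=4: arr=1 -> substrate=0 bound=1 product=1
t=5: arr=2 -> substrate=0 bound=3 product=1
t=6: arr=1 -> substrate=0 bound=4 product=1
t=7: arr=2 -> substrate=1 bound=4 product=2
t=8: arr=0 -> substrate=0 bound=3 product=4

Answer: 4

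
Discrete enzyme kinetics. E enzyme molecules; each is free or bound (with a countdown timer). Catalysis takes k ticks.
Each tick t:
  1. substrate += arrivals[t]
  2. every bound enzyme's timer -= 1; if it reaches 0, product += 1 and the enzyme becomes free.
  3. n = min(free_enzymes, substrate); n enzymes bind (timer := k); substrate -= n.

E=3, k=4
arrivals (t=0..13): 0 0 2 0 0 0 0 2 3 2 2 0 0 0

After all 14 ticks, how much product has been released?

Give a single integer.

Answer: 5

Derivation:
t=0: arr=0 -> substrate=0 bound=0 product=0
t=1: arr=0 -> substrate=0 bound=0 product=0
t=2: arr=2 -> substrate=0 bound=2 product=0
t=3: arr=0 -> substrate=0 bound=2 product=0
t=4: arr=0 -> substrate=0 bound=2 product=0
t=5: arr=0 -> substrate=0 bound=2 product=0
t=6: arr=0 -> substrate=0 bound=0 product=2
t=7: arr=2 -> substrate=0 bound=2 product=2
t=8: arr=3 -> substrate=2 bound=3 product=2
t=9: arr=2 -> substrate=4 bound=3 product=2
t=10: arr=2 -> substrate=6 bound=3 product=2
t=11: arr=0 -> substrate=4 bound=3 product=4
t=12: arr=0 -> substrate=3 bound=3 product=5
t=13: arr=0 -> substrate=3 bound=3 product=5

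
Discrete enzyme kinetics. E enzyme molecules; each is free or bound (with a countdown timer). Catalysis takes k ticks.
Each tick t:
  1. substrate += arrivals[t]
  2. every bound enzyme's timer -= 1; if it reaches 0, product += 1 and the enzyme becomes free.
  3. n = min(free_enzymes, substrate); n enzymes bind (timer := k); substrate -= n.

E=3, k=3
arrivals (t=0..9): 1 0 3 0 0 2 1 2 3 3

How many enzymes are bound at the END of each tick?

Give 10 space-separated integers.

t=0: arr=1 -> substrate=0 bound=1 product=0
t=1: arr=0 -> substrate=0 bound=1 product=0
t=2: arr=3 -> substrate=1 bound=3 product=0
t=3: arr=0 -> substrate=0 bound=3 product=1
t=4: arr=0 -> substrate=0 bound=3 product=1
t=5: arr=2 -> substrate=0 bound=3 product=3
t=6: arr=1 -> substrate=0 bound=3 product=4
t=7: arr=2 -> substrate=2 bound=3 product=4
t=8: arr=3 -> substrate=3 bound=3 product=6
t=9: arr=3 -> substrate=5 bound=3 product=7

Answer: 1 1 3 3 3 3 3 3 3 3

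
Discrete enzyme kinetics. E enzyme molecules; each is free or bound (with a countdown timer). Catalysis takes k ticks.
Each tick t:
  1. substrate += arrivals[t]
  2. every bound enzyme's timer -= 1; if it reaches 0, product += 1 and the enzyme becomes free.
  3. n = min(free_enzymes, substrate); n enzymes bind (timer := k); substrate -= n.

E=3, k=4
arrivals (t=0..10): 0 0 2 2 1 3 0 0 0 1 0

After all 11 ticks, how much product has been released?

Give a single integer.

t=0: arr=0 -> substrate=0 bound=0 product=0
t=1: arr=0 -> substrate=0 bound=0 product=0
t=2: arr=2 -> substrate=0 bound=2 product=0
t=3: arr=2 -> substrate=1 bound=3 product=0
t=4: arr=1 -> substrate=2 bound=3 product=0
t=5: arr=3 -> substrate=5 bound=3 product=0
t=6: arr=0 -> substrate=3 bound=3 product=2
t=7: arr=0 -> substrate=2 bound=3 product=3
t=8: arr=0 -> substrate=2 bound=3 product=3
t=9: arr=1 -> substrate=3 bound=3 product=3
t=10: arr=0 -> substrate=1 bound=3 product=5

Answer: 5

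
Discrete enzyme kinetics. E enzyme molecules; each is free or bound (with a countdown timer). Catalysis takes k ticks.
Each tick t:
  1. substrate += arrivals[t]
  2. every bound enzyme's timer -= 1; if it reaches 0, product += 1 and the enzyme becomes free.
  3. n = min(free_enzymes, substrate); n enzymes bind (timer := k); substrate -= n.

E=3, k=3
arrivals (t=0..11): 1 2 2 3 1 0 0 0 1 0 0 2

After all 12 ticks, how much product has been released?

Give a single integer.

Answer: 9

Derivation:
t=0: arr=1 -> substrate=0 bound=1 product=0
t=1: arr=2 -> substrate=0 bound=3 product=0
t=2: arr=2 -> substrate=2 bound=3 product=0
t=3: arr=3 -> substrate=4 bound=3 product=1
t=4: arr=1 -> substrate=3 bound=3 product=3
t=5: arr=0 -> substrate=3 bound=3 product=3
t=6: arr=0 -> substrate=2 bound=3 product=4
t=7: arr=0 -> substrate=0 bound=3 product=6
t=8: arr=1 -> substrate=1 bound=3 product=6
t=9: arr=0 -> substrate=0 bound=3 product=7
t=10: arr=0 -> substrate=0 bound=1 product=9
t=11: arr=2 -> substrate=0 bound=3 product=9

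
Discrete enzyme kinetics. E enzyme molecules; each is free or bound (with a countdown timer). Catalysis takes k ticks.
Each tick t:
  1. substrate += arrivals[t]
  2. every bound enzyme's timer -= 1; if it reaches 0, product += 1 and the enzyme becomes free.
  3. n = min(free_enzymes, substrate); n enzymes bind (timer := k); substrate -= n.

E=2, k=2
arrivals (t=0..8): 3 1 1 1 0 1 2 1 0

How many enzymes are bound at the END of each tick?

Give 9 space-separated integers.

Answer: 2 2 2 2 2 2 2 2 2

Derivation:
t=0: arr=3 -> substrate=1 bound=2 product=0
t=1: arr=1 -> substrate=2 bound=2 product=0
t=2: arr=1 -> substrate=1 bound=2 product=2
t=3: arr=1 -> substrate=2 bound=2 product=2
t=4: arr=0 -> substrate=0 bound=2 product=4
t=5: arr=1 -> substrate=1 bound=2 product=4
t=6: arr=2 -> substrate=1 bound=2 product=6
t=7: arr=1 -> substrate=2 bound=2 product=6
t=8: arr=0 -> substrate=0 bound=2 product=8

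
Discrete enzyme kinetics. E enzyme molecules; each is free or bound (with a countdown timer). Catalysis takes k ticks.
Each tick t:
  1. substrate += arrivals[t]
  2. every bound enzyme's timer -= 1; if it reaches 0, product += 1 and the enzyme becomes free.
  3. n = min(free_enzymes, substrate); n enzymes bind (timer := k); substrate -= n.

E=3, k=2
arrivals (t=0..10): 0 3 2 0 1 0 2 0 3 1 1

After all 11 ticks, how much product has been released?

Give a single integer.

Answer: 11

Derivation:
t=0: arr=0 -> substrate=0 bound=0 product=0
t=1: arr=3 -> substrate=0 bound=3 product=0
t=2: arr=2 -> substrate=2 bound=3 product=0
t=3: arr=0 -> substrate=0 bound=2 product=3
t=4: arr=1 -> substrate=0 bound=3 product=3
t=5: arr=0 -> substrate=0 bound=1 product=5
t=6: arr=2 -> substrate=0 bound=2 product=6
t=7: arr=0 -> substrate=0 bound=2 product=6
t=8: arr=3 -> substrate=0 bound=3 product=8
t=9: arr=1 -> substrate=1 bound=3 product=8
t=10: arr=1 -> substrate=0 bound=2 product=11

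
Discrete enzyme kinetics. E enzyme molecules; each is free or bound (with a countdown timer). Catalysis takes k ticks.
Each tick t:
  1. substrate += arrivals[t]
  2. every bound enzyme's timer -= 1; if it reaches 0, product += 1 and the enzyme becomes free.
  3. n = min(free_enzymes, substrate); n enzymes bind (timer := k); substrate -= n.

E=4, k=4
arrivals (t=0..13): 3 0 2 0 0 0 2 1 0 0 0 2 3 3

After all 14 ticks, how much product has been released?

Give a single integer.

Answer: 8

Derivation:
t=0: arr=3 -> substrate=0 bound=3 product=0
t=1: arr=0 -> substrate=0 bound=3 product=0
t=2: arr=2 -> substrate=1 bound=4 product=0
t=3: arr=0 -> substrate=1 bound=4 product=0
t=4: arr=0 -> substrate=0 bound=2 product=3
t=5: arr=0 -> substrate=0 bound=2 product=3
t=6: arr=2 -> substrate=0 bound=3 product=4
t=7: arr=1 -> substrate=0 bound=4 product=4
t=8: arr=0 -> substrate=0 bound=3 product=5
t=9: arr=0 -> substrate=0 bound=3 product=5
t=10: arr=0 -> substrate=0 bound=1 product=7
t=11: arr=2 -> substrate=0 bound=2 product=8
t=12: arr=3 -> substrate=1 bound=4 product=8
t=13: arr=3 -> substrate=4 bound=4 product=8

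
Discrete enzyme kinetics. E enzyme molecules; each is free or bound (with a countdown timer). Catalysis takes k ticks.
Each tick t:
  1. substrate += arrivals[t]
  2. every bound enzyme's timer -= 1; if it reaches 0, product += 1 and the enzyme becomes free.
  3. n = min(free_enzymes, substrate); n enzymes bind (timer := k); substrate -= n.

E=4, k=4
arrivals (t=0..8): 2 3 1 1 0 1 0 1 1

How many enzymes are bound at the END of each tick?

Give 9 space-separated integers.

Answer: 2 4 4 4 4 4 4 4 4

Derivation:
t=0: arr=2 -> substrate=0 bound=2 product=0
t=1: arr=3 -> substrate=1 bound=4 product=0
t=2: arr=1 -> substrate=2 bound=4 product=0
t=3: arr=1 -> substrate=3 bound=4 product=0
t=4: arr=0 -> substrate=1 bound=4 product=2
t=5: arr=1 -> substrate=0 bound=4 product=4
t=6: arr=0 -> substrate=0 bound=4 product=4
t=7: arr=1 -> substrate=1 bound=4 product=4
t=8: arr=1 -> substrate=0 bound=4 product=6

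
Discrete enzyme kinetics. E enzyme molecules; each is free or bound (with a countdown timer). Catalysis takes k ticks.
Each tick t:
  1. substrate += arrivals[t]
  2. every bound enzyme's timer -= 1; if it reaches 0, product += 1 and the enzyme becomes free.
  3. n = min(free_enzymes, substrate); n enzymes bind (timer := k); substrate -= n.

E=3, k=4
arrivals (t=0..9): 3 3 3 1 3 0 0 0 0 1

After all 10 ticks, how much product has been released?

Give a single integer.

Answer: 6

Derivation:
t=0: arr=3 -> substrate=0 bound=3 product=0
t=1: arr=3 -> substrate=3 bound=3 product=0
t=2: arr=3 -> substrate=6 bound=3 product=0
t=3: arr=1 -> substrate=7 bound=3 product=0
t=4: arr=3 -> substrate=7 bound=3 product=3
t=5: arr=0 -> substrate=7 bound=3 product=3
t=6: arr=0 -> substrate=7 bound=3 product=3
t=7: arr=0 -> substrate=7 bound=3 product=3
t=8: arr=0 -> substrate=4 bound=3 product=6
t=9: arr=1 -> substrate=5 bound=3 product=6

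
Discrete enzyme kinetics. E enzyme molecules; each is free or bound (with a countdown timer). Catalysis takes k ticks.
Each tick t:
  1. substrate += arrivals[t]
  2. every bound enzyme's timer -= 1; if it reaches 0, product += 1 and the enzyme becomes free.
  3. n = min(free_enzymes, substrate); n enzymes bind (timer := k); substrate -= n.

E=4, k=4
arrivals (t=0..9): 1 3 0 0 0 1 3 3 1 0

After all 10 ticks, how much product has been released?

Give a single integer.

Answer: 5

Derivation:
t=0: arr=1 -> substrate=0 bound=1 product=0
t=1: arr=3 -> substrate=0 bound=4 product=0
t=2: arr=0 -> substrate=0 bound=4 product=0
t=3: arr=0 -> substrate=0 bound=4 product=0
t=4: arr=0 -> substrate=0 bound=3 product=1
t=5: arr=1 -> substrate=0 bound=1 product=4
t=6: arr=3 -> substrate=0 bound=4 product=4
t=7: arr=3 -> substrate=3 bound=4 product=4
t=8: arr=1 -> substrate=4 bound=4 product=4
t=9: arr=0 -> substrate=3 bound=4 product=5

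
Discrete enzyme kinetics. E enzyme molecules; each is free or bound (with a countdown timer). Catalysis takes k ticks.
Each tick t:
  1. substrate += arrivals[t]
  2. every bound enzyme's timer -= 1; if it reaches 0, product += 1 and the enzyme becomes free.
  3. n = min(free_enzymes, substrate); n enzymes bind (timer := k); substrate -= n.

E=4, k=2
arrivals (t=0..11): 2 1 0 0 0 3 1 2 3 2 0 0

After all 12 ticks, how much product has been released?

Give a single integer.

t=0: arr=2 -> substrate=0 bound=2 product=0
t=1: arr=1 -> substrate=0 bound=3 product=0
t=2: arr=0 -> substrate=0 bound=1 product=2
t=3: arr=0 -> substrate=0 bound=0 product=3
t=4: arr=0 -> substrate=0 bound=0 product=3
t=5: arr=3 -> substrate=0 bound=3 product=3
t=6: arr=1 -> substrate=0 bound=4 product=3
t=7: arr=2 -> substrate=0 bound=3 product=6
t=8: arr=3 -> substrate=1 bound=4 product=7
t=9: arr=2 -> substrate=1 bound=4 product=9
t=10: arr=0 -> substrate=0 bound=3 product=11
t=11: arr=0 -> substrate=0 bound=1 product=13

Answer: 13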